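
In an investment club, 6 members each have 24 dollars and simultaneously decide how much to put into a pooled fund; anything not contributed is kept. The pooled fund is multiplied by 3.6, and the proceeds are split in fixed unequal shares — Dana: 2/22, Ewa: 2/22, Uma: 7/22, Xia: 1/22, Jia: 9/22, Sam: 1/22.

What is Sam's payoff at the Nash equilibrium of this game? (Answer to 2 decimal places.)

For player j, contributing a unit is worthwhile iff 3.6 × (j's share) ≥ 1, i.e. iff j's share is at least 0.2778.
Uma and Jia are above the threshold, contributing 24 each; the remaining 4 contribute 0. Total contributed: 48.
Sam keeps 24 and receives 3.6 × 48 × 1/22 = 7.85 from the pooled fund, for a payoff of 31.85.

31.85 dollars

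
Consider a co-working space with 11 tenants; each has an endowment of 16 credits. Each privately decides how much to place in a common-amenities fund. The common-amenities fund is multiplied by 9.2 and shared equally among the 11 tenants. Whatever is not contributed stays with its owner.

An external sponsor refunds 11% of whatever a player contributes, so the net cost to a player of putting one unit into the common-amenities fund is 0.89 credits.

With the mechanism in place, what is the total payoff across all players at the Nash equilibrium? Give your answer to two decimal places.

With the mechanism, a contributed unit returns (9.2/11) / 0.89 = 0.9397 per unit of net cost — still below 1 — so contributing 0 remains dominant for every player.
At the Nash equilibrium no one contributes; group total payoff = 11 × 16 = 176.

176.00 credits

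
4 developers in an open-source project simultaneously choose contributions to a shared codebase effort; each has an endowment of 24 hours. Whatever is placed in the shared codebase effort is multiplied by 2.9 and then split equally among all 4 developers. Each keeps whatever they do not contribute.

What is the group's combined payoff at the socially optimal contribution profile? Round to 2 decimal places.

278.40 hours

Each contributed unit returns 2.900 to the group as a whole (0.7250 to each of 4 players), which exceeds 1, so the social optimum is full contribution: group total = 2.900 × 96 = 278.40.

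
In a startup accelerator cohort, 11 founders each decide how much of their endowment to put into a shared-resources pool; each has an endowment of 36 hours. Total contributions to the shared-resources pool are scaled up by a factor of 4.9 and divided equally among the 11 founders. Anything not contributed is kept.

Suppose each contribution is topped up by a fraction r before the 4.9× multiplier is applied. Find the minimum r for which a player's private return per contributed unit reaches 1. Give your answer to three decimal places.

With matching at rate r, one contributed unit becomes (1 + r) in the shared-resources pool and returns 4.9 × (1 + r) / 11 to the contributor.
Setting this equal to 1: 1 + r = 11/4.9 = 2.2449.
So the minimum matching rate is r = 2.2449 − 1 = 1.245.

1.245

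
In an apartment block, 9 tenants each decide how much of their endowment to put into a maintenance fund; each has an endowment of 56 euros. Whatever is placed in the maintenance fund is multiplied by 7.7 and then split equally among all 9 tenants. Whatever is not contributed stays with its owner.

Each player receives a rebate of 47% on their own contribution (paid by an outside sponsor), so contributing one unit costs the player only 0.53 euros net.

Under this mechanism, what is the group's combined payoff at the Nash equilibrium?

Under the mechanism each unit contributed yields (7.7/9) / 0.53 = 1.6143 back to its contributor per unit of net cost, which exceeds 1, making full contribution the dominant choice for everyone.
At the Nash equilibrium everyone contributes 56. Group total payoff = 9 × (56 × 0.47 + 7.7 × 56) = 4117.68.

4117.68 euros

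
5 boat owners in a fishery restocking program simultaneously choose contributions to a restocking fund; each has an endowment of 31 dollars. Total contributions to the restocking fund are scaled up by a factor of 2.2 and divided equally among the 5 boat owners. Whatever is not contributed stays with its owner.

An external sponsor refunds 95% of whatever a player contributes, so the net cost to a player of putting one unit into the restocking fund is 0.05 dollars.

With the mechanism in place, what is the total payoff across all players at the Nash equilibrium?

With the mechanism, a contributed unit returns (2.2/5) / 0.05 = 8.8000 per unit of net cost to the contributor — now above 1 — so contributing fully is weakly dominant for every player.
So the Nash equilibrium is full contribution by all 5; the group earns 5 × (31 × 0.95 + 2.2 × 31) = 488.25.

488.25 dollars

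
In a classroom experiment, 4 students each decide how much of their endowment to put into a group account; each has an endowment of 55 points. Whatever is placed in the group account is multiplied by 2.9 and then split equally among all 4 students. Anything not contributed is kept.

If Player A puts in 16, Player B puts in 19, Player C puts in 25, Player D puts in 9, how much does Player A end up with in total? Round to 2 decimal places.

Total contributed: 16 + 19 + 25 + 9 = 69.
Each receives 2.9 × 69 / 4 = 50.03 from the group account.
Player A keeps 55 − 16 = 39, so Player A's payoff is 39 + 50.03 = 89.03.

89.03 points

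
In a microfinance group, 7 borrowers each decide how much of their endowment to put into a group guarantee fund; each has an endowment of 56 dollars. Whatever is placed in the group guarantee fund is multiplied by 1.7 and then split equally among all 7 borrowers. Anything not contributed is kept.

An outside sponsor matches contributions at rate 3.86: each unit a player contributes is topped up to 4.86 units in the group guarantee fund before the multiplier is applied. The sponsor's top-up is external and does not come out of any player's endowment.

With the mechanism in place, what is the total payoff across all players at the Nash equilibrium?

3238.70 dollars

Under the mechanism each unit contributed yields 1.7 × 4.86 / 7 = 1.1803 back to its contributor per unit of net cost, which exceeds 1, making full contribution the dominant choice for everyone.
At the Nash equilibrium everyone contributes 56. Group total payoff = 1.7 × 4.86 × 392 = 3238.70.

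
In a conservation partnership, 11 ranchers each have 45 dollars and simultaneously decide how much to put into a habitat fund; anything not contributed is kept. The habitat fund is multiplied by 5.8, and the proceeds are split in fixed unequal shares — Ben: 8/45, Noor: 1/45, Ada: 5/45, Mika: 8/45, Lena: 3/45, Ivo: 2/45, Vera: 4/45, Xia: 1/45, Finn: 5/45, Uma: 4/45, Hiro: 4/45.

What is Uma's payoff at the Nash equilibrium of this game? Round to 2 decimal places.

91.40 dollars

A player with share s gets back 5.8·s per unit contributed, so full contribution is dominant for anyone with s > 1/5.8 = 0.1724 and zero contribution is dominant for anyone below.
The shares above 0.1724 belong to Ben and Mika, contributing 45 each; the remaining 9 contribute 0. Total contributed: 90.
Uma keeps 45 and receives 5.8 × 90 × 4/45 = 46.40 from the habitat fund, for a payoff of 91.40.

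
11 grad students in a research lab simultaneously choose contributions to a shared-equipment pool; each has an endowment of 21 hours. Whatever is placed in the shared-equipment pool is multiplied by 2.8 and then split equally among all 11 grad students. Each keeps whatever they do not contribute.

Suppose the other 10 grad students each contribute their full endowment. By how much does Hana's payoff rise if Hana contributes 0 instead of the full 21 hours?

Switching from a contribution of 21 to 0 lets Hana keep an extra 21 hours, but lowers the shared-equipment pool by 21, which costs Hana their own share of that drop: 2.8/11 × 21 = 5.35.
Net gain = 21 − 5.35 = 15.65. The private return per contributed unit (0.2545) is below 1, so free-riding is indeed the best response regardless of what the others do.

15.65 hours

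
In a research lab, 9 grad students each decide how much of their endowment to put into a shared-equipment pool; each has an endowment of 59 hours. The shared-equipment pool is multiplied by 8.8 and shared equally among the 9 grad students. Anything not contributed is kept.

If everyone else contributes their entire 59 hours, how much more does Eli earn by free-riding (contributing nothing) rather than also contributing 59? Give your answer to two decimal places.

Switching from a contribution of 59 to 0 lets Eli keep an extra 59 hours, but lowers the shared-equipment pool by 59, which costs Eli their own share of that drop: 8.8/9 × 59 = 57.69.
Net gain = 59 − 57.69 = 1.31. The private return per contributed unit (0.9778) is below 1, so free-riding is indeed the best response regardless of what the others do.

1.31 hours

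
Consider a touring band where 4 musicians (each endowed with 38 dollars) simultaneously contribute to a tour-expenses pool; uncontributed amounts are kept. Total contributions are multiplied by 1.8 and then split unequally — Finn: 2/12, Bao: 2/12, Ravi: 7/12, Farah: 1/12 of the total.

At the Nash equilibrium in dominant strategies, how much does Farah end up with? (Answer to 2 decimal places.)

Each unit j contributes comes back to j as 1.8 × (j's share), so j prefers to contribute only if that share exceeds 1/1.8 = 0.5556; otherwise keeping the unit dominates.
Only Ravi (7/12) clears that bar, contributing 38; the remaining 3 contribute 0. Total contributed: 38.
Farah keeps 38 and receives 1.8 × 38 × 1/12 = 5.70 from the tour-expenses pool, for a payoff of 43.70.

43.70 dollars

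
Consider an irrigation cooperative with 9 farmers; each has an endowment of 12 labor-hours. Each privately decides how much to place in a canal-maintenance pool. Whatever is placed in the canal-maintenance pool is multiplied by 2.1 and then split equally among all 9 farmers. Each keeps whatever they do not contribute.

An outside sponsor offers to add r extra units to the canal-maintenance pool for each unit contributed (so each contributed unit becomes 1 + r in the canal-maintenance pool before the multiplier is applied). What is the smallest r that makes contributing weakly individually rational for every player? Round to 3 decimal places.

3.286

With matching at rate r, one contributed unit becomes (1 + r) in the canal-maintenance pool and returns 2.1 × (1 + r) / 9 to the contributor.
Setting this equal to 1: 1 + r = 9/2.1 = 4.2857.
So the minimum matching rate is r = 4.2857 − 1 = 3.286.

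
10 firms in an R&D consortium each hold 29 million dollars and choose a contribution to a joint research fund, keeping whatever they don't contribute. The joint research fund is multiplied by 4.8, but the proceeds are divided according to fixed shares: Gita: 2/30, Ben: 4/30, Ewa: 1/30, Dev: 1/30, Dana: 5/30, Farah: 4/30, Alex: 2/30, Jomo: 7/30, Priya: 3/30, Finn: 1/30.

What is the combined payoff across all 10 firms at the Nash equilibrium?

400.20 million dollars

Player j's private return per contributed unit is 4.8 × (j's share). Contributing is weakly dominant for j when that share is at least 1/4.8 = 0.2083, and contributing 0 is dominant otherwise.
The only share above 0.2083 is Jomo's 7/30, contributing 29; the remaining 9 contribute 0. Total contributed: 29.
The joint research fund pays out 4.8 × 29 = 139.20 in total (split across the unequal shares, but the aggregate is all that matters for the group sum).
The 9 free-riders keep 29 each, adding 261. Group total = 261 + 139.20 = 400.20.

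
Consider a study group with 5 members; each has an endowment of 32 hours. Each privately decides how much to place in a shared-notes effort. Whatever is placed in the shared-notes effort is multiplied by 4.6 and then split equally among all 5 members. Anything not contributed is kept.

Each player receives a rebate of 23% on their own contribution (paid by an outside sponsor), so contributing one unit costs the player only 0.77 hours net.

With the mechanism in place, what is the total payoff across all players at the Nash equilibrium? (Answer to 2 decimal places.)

With the mechanism, a contributed unit returns (4.6/5) / 0.77 = 1.1948 per unit of net cost to the contributor — now above 1 — so contributing fully is weakly dominant for every player.
So the Nash equilibrium is full contribution by all 5; the group earns 5 × (32 × 0.23 + 4.6 × 32) = 772.80.

772.80 hours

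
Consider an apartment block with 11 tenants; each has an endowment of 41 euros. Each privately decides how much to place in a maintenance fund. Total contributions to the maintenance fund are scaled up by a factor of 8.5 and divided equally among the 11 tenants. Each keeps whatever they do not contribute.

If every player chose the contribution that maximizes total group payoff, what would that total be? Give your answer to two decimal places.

3833.50 euros

Each contributed unit returns 8.500 to the group as a whole (0.7727 to each of 11 players), which exceeds 1, so the social optimum is full contribution: group total = 8.500 × 451 = 3833.50.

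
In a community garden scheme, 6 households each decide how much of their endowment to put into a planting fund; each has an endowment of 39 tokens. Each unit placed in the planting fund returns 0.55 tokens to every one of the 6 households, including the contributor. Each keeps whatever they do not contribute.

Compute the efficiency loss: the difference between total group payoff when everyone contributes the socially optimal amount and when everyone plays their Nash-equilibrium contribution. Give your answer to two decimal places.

The private return per contributed unit is 0.55 < 1, so contributing 0 is dominant for every player. At the Nash equilibrium everyone keeps their 39, and the group total is 6 × 39 = 234.
Each contributed unit returns 3.300 to the group as a whole (0.55 to each of 6 players), which exceeds 1, so the social optimum is full contribution: group total = 3.300 × 234 = 772.20.
Efficiency loss = 772.20 − 234 = 538.20.

538.20 tokens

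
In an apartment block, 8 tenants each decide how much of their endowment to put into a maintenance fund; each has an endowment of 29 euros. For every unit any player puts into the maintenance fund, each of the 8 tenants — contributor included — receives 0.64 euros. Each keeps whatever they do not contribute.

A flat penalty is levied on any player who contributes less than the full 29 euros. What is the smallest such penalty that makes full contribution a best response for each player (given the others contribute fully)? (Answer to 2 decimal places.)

Given the others contribute fully, the best deviation is to contribute 0 (any partial contribution still incurs the fine and gives up units whose private return 0.64 is below 1).
Deviating from 29 to 0 saves 29 euros but forfeits the deviator's share of the drop in the maintenance fund: 0.64 × 29 = 18.56.
So the deviation gain is 29 − 18.56 = 10.44, and the fine must be at least 10.44 euros to wipe it out.

10.44 euros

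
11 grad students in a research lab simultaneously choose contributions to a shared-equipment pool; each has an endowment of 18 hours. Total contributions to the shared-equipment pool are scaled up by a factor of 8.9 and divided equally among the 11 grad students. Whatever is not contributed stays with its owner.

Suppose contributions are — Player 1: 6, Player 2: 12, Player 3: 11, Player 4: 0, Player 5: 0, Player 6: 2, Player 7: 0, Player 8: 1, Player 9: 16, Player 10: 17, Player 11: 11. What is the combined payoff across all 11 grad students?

Total contributed: 6 + 12 + 11 + 0 + 0 + 2 + 0 + 1 + 16 + 17 + 11 = 76; total kept: 11 × 18 − 76 = 122.
The shared-equipment pool pays out 8.9 × 76 = 676.40 in aggregate.
Group total = 122 + 676.40 = 798.40.

798.40 hours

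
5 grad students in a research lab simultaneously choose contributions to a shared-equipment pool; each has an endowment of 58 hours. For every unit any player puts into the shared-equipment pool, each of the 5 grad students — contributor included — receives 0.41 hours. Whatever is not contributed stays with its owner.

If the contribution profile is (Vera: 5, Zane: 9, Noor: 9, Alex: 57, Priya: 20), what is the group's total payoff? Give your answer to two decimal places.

395.00 hours

Total contributed: 5 + 9 + 9 + 57 + 20 = 100; total kept: 5 × 58 − 100 = 190.
The shared-equipment pool pays out 0.41 × 5 × 100 = 205.00 in aggregate.
Group total = 190 + 205.00 = 395.00.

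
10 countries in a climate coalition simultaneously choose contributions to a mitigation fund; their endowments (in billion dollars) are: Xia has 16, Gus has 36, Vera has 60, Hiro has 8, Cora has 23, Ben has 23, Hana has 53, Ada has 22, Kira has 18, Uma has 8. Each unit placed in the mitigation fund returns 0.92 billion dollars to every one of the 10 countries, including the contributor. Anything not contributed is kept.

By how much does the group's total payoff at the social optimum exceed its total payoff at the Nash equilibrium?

2189.40 billion dollars

The private return per contributed unit is 0.92 < 1 for everyone, so the Nash equilibrium is zero contribution and the group total is Σ E_j = 16 + 36 + 60 + 8 + 23 + 23 + 53 + 22 + 18 + 8 = 267.
Each contributed unit returns 9.200 to the group, so the social optimum is full contribution by everyone: group total = 9.200 × 267 = 2456.40.
Efficiency loss = (9.200 − 1) × 267 = 2189.40.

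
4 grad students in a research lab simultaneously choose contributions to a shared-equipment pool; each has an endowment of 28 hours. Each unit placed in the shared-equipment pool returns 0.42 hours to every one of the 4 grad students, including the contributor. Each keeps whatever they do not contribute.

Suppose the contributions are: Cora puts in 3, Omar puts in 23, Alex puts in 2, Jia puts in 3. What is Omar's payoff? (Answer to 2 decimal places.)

18.02 hours

Total contributed: 3 + 23 + 2 + 3 = 31.
Each receives 0.42 × 31 = 13.02 from the shared-equipment pool.
Omar keeps 28 − 23 = 5, so Omar's payoff is 5 + 13.02 = 18.02.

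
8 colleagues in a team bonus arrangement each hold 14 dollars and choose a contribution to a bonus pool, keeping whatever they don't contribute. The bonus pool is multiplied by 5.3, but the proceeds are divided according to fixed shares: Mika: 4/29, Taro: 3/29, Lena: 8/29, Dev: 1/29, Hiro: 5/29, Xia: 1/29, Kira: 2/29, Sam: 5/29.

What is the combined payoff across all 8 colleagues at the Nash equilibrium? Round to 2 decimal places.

172.20 dollars

For player j, contributing a unit is worthwhile iff 5.3 × (j's share) ≥ 1, i.e. iff j's share is at least 0.1887.
Lena alone (share 8/29) is above the threshold, contributing 14; the remaining 7 contribute 0. Total contributed: 14.
The bonus pool pays out 5.3 × 14 = 74.20 in total (split across the unequal shares, but the aggregate is all that matters for the group sum).
The 7 free-riders keep 14 each, adding 98. Group total = 98 + 74.20 = 172.20.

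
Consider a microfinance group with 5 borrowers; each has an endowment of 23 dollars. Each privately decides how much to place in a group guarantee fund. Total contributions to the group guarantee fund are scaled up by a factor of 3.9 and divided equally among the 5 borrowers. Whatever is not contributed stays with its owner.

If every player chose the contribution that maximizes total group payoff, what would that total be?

448.50 dollars

Each contributed unit returns 3.900 to the group as a whole (0.7800 to each of 5 players), which exceeds 1, so the social optimum is full contribution: group total = 3.900 × 115 = 448.50.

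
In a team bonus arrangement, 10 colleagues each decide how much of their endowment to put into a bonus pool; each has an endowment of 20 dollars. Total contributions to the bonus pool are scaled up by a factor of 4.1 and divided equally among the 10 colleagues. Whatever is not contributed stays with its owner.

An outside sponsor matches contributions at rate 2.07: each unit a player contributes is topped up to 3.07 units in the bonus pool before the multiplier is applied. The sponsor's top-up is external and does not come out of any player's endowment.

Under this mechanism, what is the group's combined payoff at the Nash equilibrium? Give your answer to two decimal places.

With the mechanism, a contributed unit returns 4.1 × 3.07 / 10 = 1.2587 per unit of net cost to the contributor — now above 1 — so contributing fully is weakly dominant for every player.
At the Nash equilibrium everyone contributes 20. Group total payoff = 4.1 × 3.07 × 200 = 2517.40.

2517.40 dollars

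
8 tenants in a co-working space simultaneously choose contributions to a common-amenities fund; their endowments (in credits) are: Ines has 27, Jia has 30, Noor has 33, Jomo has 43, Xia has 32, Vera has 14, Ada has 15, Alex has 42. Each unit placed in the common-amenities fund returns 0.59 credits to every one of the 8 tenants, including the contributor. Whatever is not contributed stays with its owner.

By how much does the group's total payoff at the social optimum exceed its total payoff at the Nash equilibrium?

877.92 credits

The private return per contributed unit is 0.59 < 1 for everyone, so the Nash equilibrium is zero contribution and the group total is Σ E_j = 27 + 30 + 33 + 43 + 32 + 14 + 15 + 42 = 236.
Each contributed unit returns 4.720 to the group, so the social optimum is full contribution by everyone: group total = 4.720 × 236 = 1113.92.
Efficiency loss = (4.720 − 1) × 236 = 877.92.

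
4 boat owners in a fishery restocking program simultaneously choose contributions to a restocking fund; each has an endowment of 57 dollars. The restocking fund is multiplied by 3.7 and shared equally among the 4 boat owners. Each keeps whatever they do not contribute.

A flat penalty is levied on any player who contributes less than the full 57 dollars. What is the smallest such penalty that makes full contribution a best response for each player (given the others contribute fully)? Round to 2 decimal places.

Given the others contribute fully, the best deviation is to contribute 0 (any partial contribution still incurs the fine and gives up units whose private return 0.9250 is below 1).
Deviating from 57 to 0 saves 57 dollars but forfeits the deviator's share of the drop in the restocking fund: 3.7/4 × 57 = 52.72.
So the deviation gain is 57 − 52.72 = 4.28, and the fine must be at least 4.28 dollars to wipe it out.

4.28 dollars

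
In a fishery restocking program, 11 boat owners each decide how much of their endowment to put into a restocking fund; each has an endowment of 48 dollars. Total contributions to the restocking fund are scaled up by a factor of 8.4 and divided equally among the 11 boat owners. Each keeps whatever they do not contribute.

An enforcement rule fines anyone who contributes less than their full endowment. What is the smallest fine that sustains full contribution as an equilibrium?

11.35 dollars

Given the others contribute fully, the best deviation is to contribute 0 (any partial contribution still incurs the fine and gives up units whose private return 0.7636 is below 1).
Deviating from 48 to 0 saves 48 dollars but forfeits the deviator's share of the drop in the restocking fund: 8.4/11 × 48 = 36.65.
So the deviation gain is 48 − 36.65 = 11.35, and the fine must be at least 11.35 dollars to wipe it out.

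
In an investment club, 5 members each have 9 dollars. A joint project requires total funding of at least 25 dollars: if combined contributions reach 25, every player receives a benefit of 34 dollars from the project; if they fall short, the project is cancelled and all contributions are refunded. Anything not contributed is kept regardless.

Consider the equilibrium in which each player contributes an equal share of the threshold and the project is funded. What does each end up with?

38 dollars

Equal share of the threshold: 25/5 = 5.
At this profile no one gains by cutting their contribution: any cut drops the total below 25, the project is cancelled, contributions are refunded, and the deviator ends with 9, which is less than 9 − 5 + 34 = 38. Contributing more than 5 just wastes the excess. So contributing exactly 5 is a best response.
Each player's payoff: 9 − 5 + 34 = 38.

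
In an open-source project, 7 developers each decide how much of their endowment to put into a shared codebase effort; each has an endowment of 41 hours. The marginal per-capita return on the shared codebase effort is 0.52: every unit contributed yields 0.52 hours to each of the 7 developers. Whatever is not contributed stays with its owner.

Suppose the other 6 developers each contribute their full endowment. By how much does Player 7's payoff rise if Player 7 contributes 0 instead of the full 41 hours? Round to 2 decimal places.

19.68 hours

Switching from a contribution of 41 to 0 lets Player 7 keep an extra 41 hours, but lowers the shared codebase effort by 41, which costs Player 7 their own share of that drop: 0.52 × 41 = 21.32.
Net gain = 41 − 21.32 = 19.68. The private return per contributed unit (0.52) is below 1, so free-riding is indeed the best response regardless of what the others do.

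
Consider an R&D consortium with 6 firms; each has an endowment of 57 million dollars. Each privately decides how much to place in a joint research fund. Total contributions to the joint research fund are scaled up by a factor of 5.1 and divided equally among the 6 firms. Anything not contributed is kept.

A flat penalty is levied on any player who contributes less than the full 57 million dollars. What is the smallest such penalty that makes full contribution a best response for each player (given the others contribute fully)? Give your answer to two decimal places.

Given the others contribute fully, the best deviation is to contribute 0 (any partial contribution still incurs the fine and gives up units whose private return 0.8500 is below 1).
Deviating from 57 to 0 saves 57 million dollars but forfeits the deviator's share of the drop in the joint research fund: 5.1/6 × 57 = 48.45.
So the deviation gain is 57 − 48.45 = 8.55, and the fine must be at least 8.55 million dollars to wipe it out.

8.55 million dollars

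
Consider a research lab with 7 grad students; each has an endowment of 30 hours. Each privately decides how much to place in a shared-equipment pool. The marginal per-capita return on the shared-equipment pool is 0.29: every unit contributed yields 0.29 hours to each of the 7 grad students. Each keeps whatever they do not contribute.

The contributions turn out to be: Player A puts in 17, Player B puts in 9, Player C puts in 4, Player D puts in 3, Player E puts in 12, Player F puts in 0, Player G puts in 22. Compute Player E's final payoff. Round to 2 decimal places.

Total contributed: 17 + 9 + 4 + 3 + 12 + 0 + 22 = 67.
Each receives 0.29 × 67 = 19.43 from the shared-equipment pool.
Player E keeps 30 − 12 = 18, so Player E's payoff is 18 + 19.43 = 37.43.

37.43 hours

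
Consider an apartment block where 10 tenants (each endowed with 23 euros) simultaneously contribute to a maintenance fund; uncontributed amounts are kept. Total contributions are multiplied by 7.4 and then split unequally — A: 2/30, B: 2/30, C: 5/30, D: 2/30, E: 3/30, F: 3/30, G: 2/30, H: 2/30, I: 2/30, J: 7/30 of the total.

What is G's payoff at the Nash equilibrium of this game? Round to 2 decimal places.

For player j, contributing a unit is worthwhile iff 7.4 × (j's share) ≥ 1, i.e. iff j's share is at least 0.1351.
C and J clear that bar, contributing 23 each; the remaining 8 contribute 0. Total contributed: 46.
G keeps 23 and receives 7.4 × 46 × 2/30 = 22.69 from the maintenance fund, for a payoff of 45.69.

45.69 euros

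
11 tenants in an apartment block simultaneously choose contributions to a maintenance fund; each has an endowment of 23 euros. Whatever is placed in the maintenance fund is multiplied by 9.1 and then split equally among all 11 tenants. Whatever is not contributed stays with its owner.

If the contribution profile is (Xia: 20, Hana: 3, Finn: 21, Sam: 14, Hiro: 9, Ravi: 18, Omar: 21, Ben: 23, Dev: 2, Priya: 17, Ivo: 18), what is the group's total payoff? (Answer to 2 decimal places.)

1597.60 euros

Total contributed: 20 + 3 + 21 + 14 + 9 + 18 + 21 + 23 + 2 + 17 + 18 = 166; total kept: 11 × 23 − 166 = 87.
The maintenance fund pays out 9.1 × 166 = 1510.60 in aggregate.
Group total = 87 + 1510.60 = 1597.60.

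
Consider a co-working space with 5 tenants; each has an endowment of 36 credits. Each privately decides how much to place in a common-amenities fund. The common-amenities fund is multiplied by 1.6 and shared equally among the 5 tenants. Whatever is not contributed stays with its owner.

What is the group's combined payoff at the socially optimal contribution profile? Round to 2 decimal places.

288.00 credits

Each contributed unit returns 1.600 to the group as a whole (0.3200 to each of 5 players), which exceeds 1, so the social optimum is full contribution: group total = 1.600 × 180 = 288.00.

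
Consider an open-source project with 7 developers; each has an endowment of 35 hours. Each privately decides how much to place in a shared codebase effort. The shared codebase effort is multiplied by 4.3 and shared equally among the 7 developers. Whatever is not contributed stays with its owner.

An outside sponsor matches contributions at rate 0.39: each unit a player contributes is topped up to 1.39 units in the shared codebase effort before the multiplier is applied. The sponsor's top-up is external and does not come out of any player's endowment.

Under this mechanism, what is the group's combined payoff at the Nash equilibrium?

With the mechanism, a contributed unit returns 4.3 × 1.39 / 7 = 0.8539 per unit of net cost — still below 1 — so contributing 0 remains dominant for every player.
Everyone keeps their endowment and the group total is 7 × 35 = 245.

245.00 hours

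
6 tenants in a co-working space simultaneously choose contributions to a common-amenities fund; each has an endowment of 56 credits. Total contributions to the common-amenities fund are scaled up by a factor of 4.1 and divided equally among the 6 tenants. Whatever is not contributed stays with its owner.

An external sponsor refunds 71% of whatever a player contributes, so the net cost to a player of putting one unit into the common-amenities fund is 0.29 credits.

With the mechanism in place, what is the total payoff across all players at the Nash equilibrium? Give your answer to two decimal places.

The effective private return per unit is now (4.1/6) / 0.29 = 2.3563 > 1, so every player's dominant strategy flips to full contribution.
At the Nash equilibrium everyone contributes 56. Group total payoff = 6 × (56 × 0.71 + 4.1 × 56) = 1616.16.

1616.16 credits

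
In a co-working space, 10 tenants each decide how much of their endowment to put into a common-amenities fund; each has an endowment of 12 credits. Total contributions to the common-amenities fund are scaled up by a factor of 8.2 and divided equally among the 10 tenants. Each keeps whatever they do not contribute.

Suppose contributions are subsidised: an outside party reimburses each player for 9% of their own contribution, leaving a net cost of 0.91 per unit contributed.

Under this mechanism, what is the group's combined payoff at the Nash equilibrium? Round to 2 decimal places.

120.00 credits

Even with the mechanism, each unit contributed returns only (8.2/10) / 0.91 = 0.9011 per unit of net cost, so contributing nothing is still dominant.
At the Nash equilibrium no one contributes; group total payoff = 10 × 12 = 120.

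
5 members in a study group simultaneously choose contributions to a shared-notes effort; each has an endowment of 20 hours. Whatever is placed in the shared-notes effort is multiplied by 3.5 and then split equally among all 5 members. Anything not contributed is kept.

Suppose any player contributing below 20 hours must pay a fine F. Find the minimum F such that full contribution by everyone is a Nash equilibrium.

6.00 hours

Given the others contribute fully, the best deviation is to contribute 0 (any partial contribution still incurs the fine and gives up units whose private return 0.7000 is below 1).
Deviating from 20 to 0 saves 20 hours but forfeits the deviator's share of the drop in the shared-notes effort: 3.5/5 × 20 = 14.00.
So the deviation gain is 20 − 14.00 = 6.00, and the fine must be at least 6.00 hours to wipe it out.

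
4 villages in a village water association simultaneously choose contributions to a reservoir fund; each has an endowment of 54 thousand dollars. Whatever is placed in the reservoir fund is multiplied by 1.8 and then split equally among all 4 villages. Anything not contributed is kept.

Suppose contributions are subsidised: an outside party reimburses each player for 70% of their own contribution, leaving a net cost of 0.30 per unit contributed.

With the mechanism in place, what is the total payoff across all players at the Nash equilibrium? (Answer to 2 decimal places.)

540.00 thousand dollars

With the mechanism, a contributed unit returns (1.8/4) / 0.30 = 1.5000 per unit of net cost to the contributor — now above 1 — so contributing fully is weakly dominant for every player.
So the Nash equilibrium is full contribution by all 4; the group earns 4 × (54 × 0.70 + 1.8 × 54) = 540.00.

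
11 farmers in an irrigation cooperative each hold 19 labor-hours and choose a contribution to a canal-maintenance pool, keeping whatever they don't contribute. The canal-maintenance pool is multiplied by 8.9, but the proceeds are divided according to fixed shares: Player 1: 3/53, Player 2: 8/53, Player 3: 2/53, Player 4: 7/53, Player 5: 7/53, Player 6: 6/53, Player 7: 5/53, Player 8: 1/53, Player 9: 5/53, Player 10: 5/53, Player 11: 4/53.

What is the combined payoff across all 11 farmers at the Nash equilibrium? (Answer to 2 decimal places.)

Each unit j contributes comes back to j as 8.9 × (j's share), so j prefers to contribute only if that share exceeds 1/8.9 = 0.1124; otherwise keeping the unit dominates.
Player 2, Player 4, Player 5 and Player 6 clear that bar, contributing 19 each; the remaining 7 contribute 0. Total contributed: 76.
The canal-maintenance pool pays out 8.9 × 76 = 676.40 in total (split across the unequal shares, but the aggregate is all that matters for the group sum).
The 7 free-riders keep 19 each, adding 133. Group total = 133 + 676.40 = 809.40.

809.40 labor-hours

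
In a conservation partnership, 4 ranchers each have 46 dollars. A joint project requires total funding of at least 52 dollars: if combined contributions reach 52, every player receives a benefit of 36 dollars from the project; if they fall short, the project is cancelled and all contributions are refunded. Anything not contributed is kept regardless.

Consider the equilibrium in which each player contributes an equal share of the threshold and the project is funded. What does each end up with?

Equal share of the threshold: 52/4 = 13.
At this profile no one gains by cutting their contribution: any cut drops the total below 52, the project is cancelled, contributions are refunded, and the deviator ends with 46, which is less than 46 − 13 + 36 = 69. Contributing more than 13 just wastes the excess. So contributing exactly 13 is a best response.
Each player's payoff: 46 − 13 + 36 = 69.

69 dollars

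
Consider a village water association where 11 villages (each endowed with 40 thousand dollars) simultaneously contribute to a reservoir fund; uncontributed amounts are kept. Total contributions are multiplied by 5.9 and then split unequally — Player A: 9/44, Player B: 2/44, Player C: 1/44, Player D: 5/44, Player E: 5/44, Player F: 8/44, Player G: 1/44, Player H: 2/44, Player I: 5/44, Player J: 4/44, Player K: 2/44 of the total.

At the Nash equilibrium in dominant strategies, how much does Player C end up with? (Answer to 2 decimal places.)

Player j's private return per contributed unit is 5.9 × (j's share). Contributing is weakly dominant for j when that share is at least 1/5.9 = 0.1695, and contributing 0 is dominant otherwise.
Player A and Player F are above the threshold, contributing 40 each; the remaining 9 contribute 0. Total contributed: 80.
Player C keeps 40 and receives 5.9 × 80 × 1/44 = 10.73 from the reservoir fund, for a payoff of 50.73.

50.73 thousand dollars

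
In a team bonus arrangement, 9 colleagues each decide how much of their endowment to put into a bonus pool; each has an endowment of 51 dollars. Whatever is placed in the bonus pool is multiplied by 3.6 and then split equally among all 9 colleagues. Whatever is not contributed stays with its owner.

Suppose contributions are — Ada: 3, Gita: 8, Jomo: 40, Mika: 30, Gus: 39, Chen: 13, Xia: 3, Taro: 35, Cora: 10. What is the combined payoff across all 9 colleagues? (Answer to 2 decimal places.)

Total contributed: 3 + 8 + 40 + 30 + 39 + 13 + 3 + 35 + 10 = 181; total kept: 9 × 51 − 181 = 278.
The bonus pool pays out 3.6 × 181 = 651.60 in aggregate.
Group total = 278 + 651.60 = 929.60.

929.60 dollars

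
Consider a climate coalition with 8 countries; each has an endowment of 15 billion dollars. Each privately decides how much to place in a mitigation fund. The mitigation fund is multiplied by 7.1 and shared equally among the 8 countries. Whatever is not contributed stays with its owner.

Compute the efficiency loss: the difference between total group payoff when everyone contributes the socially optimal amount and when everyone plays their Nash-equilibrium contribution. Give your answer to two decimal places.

Each contributed unit returns 7.1/8 = 0.8875 to its contributor — below 1 — so contributing 0 is dominant for every player. At the Nash equilibrium everyone keeps their 15, and the group total is 8 × 15 = 120.
Each contributed unit returns 7.100 to the group as a whole (0.8875 to each of 8 players), which exceeds 1, so the social optimum is full contribution: group total = 7.100 × 120 = 852.00.
Efficiency loss = 852.00 − 120 = 732.00.

732.00 billion dollars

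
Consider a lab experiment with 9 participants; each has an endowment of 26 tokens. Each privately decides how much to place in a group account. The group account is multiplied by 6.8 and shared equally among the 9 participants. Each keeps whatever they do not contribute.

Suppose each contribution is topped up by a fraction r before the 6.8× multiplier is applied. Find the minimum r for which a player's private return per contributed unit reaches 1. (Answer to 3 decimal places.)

0.324

With matching at rate r, one contributed unit becomes (1 + r) in the group account and returns 6.8 × (1 + r) / 9 to the contributor.
Setting this equal to 1: 1 + r = 9/6.8 = 1.3235.
So the minimum matching rate is r = 1.3235 − 1 = 0.324.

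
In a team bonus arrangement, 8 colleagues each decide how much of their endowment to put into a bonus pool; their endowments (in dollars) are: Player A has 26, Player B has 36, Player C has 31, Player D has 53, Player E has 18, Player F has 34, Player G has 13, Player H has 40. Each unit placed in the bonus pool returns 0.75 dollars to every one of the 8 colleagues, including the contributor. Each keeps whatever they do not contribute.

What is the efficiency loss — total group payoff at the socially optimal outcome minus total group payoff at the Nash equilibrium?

1255.00 dollars

The private return per contributed unit is 0.75 < 1 for everyone, so the Nash equilibrium is zero contribution and the group total is Σ E_j = 26 + 36 + 31 + 53 + 18 + 34 + 13 + 40 = 251.
Each contributed unit returns 6.000 to the group, so the social optimum is full contribution by everyone: group total = 6.000 × 251 = 1506.00.
Efficiency loss = (6.000 − 1) × 251 = 1255.00.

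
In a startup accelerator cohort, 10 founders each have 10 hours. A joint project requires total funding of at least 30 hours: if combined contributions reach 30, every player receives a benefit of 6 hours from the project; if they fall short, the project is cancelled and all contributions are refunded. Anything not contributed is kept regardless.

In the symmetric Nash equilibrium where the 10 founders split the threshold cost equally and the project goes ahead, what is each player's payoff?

Equal share of the threshold: 30/10 = 3.
At this profile no one gains by cutting their contribution: any cut drops the total below 30, the project is cancelled, contributions are refunded, and the deviator ends with 10, which is less than 10 − 3 + 6 = 13. Contributing more than 3 just wastes the excess. So contributing exactly 3 is a best response.
Each player's payoff: 10 − 3 + 6 = 13.

13 hours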